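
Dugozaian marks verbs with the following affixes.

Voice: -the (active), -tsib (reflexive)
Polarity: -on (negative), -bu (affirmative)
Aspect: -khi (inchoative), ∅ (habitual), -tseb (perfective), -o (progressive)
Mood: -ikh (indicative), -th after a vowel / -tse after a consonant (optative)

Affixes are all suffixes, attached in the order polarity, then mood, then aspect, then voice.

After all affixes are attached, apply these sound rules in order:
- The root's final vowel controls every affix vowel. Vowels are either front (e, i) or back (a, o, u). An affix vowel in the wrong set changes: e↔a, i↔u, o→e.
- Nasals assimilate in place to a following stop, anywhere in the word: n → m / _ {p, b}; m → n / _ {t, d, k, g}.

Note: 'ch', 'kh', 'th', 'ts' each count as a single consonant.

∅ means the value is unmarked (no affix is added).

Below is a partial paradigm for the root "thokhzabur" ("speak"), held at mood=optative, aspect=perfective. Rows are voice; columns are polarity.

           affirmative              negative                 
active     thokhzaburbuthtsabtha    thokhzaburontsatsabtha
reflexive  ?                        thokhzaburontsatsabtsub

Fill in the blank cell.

thokhzaburbuthtsabtsub

Attach polarity affirmative -bu → thokhzaburbu.
Attach mood optative -th (after vowel 'u') → thokhzaburbuth.
Attach aspect perfective -tseb → thokhzaburbuthtseb.
Attach voice reflexive -tsib → thokhzaburbuthtsebtsib.
Apply vowel harmony: thokhzaburbuthtsebtsib → thokhzaburbuthtsabtsub.
Nasal assimilation: no change.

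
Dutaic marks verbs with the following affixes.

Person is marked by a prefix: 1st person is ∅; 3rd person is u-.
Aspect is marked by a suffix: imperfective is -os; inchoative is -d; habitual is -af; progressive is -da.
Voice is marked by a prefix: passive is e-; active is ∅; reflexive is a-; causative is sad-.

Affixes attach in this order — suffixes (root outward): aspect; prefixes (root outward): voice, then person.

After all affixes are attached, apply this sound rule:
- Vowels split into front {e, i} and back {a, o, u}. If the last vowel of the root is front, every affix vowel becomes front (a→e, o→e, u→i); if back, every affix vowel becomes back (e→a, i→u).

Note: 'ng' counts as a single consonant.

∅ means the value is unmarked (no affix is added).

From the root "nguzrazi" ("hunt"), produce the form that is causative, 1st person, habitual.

sednguzrazief

Attach aspect habitual -af → nguzraziaf.
Attach voice causative sad- → sadnguzraziaf.
person = 1st person: zero marking, form stays sadnguzraziaf.
Apply vowel harmony: sadnguzraziaf → sednguzrazief.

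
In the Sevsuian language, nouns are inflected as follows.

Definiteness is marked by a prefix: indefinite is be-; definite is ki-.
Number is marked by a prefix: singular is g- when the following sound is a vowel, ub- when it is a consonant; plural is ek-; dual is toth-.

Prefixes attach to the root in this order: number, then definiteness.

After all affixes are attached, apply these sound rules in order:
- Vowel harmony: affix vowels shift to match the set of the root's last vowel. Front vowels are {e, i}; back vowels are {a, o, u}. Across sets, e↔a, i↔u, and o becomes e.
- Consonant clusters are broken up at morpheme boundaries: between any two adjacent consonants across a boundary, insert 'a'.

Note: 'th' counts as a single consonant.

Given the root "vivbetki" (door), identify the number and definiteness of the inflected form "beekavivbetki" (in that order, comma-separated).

plural, indefinite

Segment: be-ek-vivbetki.
number: ek- → plural.
definiteness: be- → indefinite.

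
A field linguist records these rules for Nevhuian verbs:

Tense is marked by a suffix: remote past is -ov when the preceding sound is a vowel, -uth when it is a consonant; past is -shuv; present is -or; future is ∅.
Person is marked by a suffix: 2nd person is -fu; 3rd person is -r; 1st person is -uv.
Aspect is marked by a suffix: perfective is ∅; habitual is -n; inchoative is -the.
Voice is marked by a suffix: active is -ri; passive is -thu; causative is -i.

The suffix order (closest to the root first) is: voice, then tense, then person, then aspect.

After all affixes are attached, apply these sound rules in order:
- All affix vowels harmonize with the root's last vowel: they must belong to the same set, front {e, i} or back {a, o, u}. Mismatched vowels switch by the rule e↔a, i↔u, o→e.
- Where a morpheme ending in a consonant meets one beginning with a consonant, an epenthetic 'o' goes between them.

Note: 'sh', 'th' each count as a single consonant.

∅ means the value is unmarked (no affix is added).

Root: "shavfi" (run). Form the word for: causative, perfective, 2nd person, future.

shavfiifi

Attach voice causative -i → shavfii.
tense = future: zero marking, form stays shavfii.
Attach person 2nd person -fu → shavfiifu.
aspect = perfective: zero marking, form stays shavfiifu.
Apply vowel harmony: shavfiifu → shavfiifi.
Epenthesis: no change.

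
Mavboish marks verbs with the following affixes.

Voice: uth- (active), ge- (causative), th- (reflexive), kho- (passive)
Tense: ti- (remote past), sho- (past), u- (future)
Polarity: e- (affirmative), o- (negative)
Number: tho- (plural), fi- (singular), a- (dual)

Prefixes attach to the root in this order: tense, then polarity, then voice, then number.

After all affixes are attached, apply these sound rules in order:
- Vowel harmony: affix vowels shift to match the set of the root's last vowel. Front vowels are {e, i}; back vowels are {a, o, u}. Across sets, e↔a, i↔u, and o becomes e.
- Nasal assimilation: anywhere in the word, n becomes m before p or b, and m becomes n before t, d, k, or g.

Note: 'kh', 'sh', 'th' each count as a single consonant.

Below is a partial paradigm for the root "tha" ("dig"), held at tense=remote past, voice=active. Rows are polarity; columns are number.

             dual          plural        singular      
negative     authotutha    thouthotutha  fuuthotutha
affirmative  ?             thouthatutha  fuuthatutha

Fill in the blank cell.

Attach tense remote past ti- → titha.
Attach polarity affirmative e- → etitha.
Attach voice active uth- → uthetitha.
Attach number dual a- → authetitha.
Apply vowel harmony: authetitha → authatutha.
Nasal assimilation: no change.

authatutha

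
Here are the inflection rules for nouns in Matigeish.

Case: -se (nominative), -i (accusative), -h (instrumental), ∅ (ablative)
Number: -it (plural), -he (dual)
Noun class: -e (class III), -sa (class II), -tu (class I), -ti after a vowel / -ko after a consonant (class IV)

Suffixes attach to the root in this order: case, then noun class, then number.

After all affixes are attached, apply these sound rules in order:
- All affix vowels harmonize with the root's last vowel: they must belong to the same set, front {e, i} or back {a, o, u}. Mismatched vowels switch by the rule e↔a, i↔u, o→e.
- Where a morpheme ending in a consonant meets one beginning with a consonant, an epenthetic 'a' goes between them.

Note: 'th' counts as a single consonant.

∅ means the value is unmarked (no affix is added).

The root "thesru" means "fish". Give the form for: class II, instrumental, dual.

Attach case instrumental -h → thesruh.
Attach noun class class II -sa → thesruhsa.
Attach number dual -he → thesruhsahe.
Apply vowel harmony: thesruhsahe → thesruhsaha.
Apply epenthesis: thesruhsaha → thesruhasaha.

thesruhasaha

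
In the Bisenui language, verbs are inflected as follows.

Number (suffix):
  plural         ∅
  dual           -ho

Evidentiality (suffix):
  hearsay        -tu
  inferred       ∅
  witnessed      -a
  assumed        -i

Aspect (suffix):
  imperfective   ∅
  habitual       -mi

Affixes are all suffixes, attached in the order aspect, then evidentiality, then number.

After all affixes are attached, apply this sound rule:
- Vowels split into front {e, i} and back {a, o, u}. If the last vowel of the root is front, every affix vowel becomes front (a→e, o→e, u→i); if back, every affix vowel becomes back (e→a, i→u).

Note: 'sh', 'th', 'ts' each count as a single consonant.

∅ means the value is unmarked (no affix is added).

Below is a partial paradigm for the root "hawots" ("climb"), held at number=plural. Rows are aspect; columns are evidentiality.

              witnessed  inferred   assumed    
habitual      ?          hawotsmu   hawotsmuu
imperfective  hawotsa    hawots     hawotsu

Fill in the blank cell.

Attach aspect habitual -mi → hawotsmi.
Attach evidentiality witnessed -a → hawotsmia.
number = plural: zero marking, form stays hawotsmia.
Apply vowel harmony: hawotsmia → hawotsmua.

hawotsmua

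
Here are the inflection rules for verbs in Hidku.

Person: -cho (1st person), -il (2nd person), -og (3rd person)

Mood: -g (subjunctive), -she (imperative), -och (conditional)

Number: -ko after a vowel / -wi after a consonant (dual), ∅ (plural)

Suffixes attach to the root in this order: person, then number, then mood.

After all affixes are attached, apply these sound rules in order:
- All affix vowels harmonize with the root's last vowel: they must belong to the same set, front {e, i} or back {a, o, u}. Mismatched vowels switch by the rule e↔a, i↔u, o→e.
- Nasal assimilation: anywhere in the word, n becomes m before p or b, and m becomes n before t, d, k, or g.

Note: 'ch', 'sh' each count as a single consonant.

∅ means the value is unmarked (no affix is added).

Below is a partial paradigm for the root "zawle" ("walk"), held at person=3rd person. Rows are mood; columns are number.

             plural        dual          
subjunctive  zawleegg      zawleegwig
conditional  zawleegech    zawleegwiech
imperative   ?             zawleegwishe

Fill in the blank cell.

zawleegshe

Attach person 3rd person -og → zawleog.
number = plural: zero marking, form stays zawleog.
Attach mood imperative -she → zawleogshe.
Apply vowel harmony: zawleogshe → zawleegshe.
Nasal assimilation: no change.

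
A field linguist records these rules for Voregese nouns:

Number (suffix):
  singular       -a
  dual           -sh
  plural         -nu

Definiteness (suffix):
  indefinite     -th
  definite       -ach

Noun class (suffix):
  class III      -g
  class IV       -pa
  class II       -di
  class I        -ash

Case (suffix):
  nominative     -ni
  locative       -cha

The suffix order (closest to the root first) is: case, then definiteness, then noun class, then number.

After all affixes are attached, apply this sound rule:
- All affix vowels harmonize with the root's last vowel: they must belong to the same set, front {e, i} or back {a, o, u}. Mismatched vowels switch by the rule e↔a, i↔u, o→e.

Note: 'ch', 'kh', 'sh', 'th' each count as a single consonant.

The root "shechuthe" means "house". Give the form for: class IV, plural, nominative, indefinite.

Attach case nominative -ni → shechutheni.
Attach definiteness indefinite -th → shechuthenith.
Attach noun class class IV -pa → shechuthenithpa.
Attach number plural -nu → shechuthenithpanu.
Apply vowel harmony: shechuthenithpanu → shechuthenithpeni.

shechuthenithpeni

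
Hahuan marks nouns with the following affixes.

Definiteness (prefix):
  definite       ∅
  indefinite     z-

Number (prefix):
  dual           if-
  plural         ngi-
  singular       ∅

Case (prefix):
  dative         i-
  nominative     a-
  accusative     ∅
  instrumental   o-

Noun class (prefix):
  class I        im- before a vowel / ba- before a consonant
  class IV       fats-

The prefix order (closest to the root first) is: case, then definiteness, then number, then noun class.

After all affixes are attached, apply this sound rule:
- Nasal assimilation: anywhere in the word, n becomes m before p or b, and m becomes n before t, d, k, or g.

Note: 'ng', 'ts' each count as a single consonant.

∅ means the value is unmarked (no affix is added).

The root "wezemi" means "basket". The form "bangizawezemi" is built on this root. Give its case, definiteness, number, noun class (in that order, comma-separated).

nominative, indefinite, plural, class I

Segment: ba-ngi-z-a-wezemi.
case: a- → nominative.
definiteness: z- → indefinite.
number: ngi- → plural.
noun class: im/ba- → class I.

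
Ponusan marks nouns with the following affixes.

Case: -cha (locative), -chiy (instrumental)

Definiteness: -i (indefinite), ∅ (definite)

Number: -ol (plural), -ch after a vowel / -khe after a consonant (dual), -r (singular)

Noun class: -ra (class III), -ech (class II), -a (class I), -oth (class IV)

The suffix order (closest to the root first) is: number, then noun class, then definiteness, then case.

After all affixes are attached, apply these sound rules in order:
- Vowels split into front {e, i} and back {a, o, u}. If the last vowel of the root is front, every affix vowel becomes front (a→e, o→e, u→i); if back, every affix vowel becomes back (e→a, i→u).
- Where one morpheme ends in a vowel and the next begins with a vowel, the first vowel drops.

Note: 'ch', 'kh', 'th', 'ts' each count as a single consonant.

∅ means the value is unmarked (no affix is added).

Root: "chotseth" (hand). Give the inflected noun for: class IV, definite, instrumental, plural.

Attach number plural -ol → chotsethol.
Attach noun class class IV -oth → chotsetholoth.
definiteness = definite: zero marking, form stays chotsetholoth.
Attach case instrumental -chiy → chotsetholothchiy.
Apply vowel harmony: chotsetholothchiy → chotsethelethchiy.
Vowel deletion: no change.

chotsethelethchiy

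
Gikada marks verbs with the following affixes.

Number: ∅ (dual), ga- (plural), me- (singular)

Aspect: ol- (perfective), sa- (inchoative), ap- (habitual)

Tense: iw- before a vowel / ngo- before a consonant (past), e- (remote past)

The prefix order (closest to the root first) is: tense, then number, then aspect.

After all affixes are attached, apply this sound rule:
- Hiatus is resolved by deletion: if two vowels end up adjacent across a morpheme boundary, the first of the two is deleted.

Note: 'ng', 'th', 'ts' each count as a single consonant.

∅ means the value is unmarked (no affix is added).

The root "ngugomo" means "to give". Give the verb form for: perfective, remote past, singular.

olmengugomo

Attach tense remote past e- → engugomo.
Attach number singular me- → meengugomo.
Attach aspect perfective ol- → olmeengugomo.
Apply vowel deletion: olmeengugomo → olmengugomo.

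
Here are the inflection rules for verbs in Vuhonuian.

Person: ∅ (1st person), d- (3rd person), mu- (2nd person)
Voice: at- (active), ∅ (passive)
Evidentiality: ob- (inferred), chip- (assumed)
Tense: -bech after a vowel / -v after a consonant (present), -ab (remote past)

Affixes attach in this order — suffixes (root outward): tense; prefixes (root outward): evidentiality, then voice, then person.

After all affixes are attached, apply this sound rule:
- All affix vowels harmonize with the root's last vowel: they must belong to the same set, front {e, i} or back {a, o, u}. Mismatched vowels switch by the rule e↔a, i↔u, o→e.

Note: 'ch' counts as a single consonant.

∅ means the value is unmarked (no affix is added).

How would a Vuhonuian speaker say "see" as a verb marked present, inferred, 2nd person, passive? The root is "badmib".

Attach evidentiality inferred ob- → obbadmib.
voice = passive: zero marking, form stays obbadmib.
Attach person 2nd person mu- → muobbadmib.
Attach tense present -v (after consonant 'b') → muobbadmibv.
Apply vowel harmony: muobbadmibv → miebbadmibv.

miebbadmibv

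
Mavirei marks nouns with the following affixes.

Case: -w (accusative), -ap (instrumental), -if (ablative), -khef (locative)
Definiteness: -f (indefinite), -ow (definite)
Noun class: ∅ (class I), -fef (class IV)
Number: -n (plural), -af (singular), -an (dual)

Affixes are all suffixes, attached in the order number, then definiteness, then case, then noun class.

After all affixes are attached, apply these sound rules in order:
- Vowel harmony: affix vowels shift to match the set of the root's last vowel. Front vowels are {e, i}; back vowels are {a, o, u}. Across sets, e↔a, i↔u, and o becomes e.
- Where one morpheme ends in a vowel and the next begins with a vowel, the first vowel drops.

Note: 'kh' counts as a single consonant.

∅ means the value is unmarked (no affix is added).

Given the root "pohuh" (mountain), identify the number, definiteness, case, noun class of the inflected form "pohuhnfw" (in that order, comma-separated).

Segment: pohuh-n-f-w.
number: -n → plural.
definiteness: -f → indefinite.
case: -w → accusative.
noun class: ∅ → class I.

plural, indefinite, accusative, class I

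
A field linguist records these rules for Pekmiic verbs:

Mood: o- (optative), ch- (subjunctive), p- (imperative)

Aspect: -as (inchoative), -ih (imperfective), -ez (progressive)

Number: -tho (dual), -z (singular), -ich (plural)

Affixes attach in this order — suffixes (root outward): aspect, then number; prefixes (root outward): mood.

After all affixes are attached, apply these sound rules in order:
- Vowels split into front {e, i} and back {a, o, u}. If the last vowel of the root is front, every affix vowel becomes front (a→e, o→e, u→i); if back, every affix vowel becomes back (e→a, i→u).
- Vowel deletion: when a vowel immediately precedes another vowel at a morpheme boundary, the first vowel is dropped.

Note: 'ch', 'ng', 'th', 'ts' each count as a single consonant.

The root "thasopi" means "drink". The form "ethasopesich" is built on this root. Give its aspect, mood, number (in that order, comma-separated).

Segment: o-thasopi-as-ich.
aspect: -as → inchoative.
mood: o- → optative.
number: -ich → plural.

inchoative, optative, plural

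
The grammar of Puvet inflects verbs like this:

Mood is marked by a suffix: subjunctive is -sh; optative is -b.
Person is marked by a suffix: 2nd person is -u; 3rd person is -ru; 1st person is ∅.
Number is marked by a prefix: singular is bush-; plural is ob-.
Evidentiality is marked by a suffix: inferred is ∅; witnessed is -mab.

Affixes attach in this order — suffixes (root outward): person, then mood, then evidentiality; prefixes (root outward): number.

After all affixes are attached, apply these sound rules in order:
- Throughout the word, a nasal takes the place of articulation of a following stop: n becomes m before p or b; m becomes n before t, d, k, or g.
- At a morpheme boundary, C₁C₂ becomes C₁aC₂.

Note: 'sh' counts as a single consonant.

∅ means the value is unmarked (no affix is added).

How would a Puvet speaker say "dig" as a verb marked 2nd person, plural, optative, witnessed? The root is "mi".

obamiubamab

Attach number plural ob- → obmi.
Attach person 2nd person -u → obmiu.
Attach mood optative -b → obmiub.
Attach evidentiality witnessed -mab → obmiubmab.
Nasal assimilation: no change.
Apply epenthesis: obmiubmab → obamiubamab.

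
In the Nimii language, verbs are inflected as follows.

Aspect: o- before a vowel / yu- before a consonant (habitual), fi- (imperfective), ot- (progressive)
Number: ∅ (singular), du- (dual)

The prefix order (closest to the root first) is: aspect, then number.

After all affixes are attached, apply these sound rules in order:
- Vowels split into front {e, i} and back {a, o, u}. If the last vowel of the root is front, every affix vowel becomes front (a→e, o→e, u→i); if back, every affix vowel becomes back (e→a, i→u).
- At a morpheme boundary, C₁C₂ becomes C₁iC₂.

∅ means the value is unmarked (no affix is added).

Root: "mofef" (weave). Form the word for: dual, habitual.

diyimofef

Attach aspect habitual yu- (before consonant 'm') → yumofef.
Attach number dual du- → duyumofef.
Apply vowel harmony: duyumofef → diyimofef.
Epenthesis: no change.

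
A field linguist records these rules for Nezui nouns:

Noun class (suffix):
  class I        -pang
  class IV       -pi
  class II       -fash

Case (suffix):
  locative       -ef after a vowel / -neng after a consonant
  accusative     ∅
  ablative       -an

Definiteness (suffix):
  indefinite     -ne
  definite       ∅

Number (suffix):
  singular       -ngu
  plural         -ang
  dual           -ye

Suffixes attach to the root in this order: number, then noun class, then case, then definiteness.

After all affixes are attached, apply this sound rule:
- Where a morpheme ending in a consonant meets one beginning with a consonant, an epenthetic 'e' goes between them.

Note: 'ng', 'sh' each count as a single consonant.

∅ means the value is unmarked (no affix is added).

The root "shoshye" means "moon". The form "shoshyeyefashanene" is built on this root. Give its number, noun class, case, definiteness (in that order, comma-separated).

dual, class II, ablative, indefinite

Segment: shoshye-ye-fash-an-ne.
number: -ye → dual.
noun class: -fash → class II.
case: -an → ablative.
definiteness: -ne → indefinite.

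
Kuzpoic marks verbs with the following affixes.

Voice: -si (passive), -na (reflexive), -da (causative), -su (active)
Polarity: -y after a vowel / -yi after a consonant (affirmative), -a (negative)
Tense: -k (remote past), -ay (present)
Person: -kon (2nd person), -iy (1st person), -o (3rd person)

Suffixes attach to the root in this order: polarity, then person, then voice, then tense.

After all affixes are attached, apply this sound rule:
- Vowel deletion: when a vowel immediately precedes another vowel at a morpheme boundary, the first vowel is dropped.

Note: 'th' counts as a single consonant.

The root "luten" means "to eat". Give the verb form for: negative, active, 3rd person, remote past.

lutenosuk

Attach polarity negative -a → lutena.
Attach person 3rd person -o → lutenao.
Attach voice active -su → lutenaosu.
Attach tense remote past -k → lutenaosuk.
Apply vowel deletion: lutenaosuk → lutenosuk.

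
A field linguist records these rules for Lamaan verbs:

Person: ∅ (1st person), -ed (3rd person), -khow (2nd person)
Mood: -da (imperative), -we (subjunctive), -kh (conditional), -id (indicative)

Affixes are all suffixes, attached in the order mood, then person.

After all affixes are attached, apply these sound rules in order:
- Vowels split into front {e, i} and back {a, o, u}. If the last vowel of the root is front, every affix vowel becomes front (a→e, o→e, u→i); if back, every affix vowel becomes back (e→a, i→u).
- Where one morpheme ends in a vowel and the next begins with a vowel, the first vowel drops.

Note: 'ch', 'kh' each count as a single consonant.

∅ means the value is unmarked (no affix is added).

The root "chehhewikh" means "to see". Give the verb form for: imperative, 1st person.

Attach mood imperative -da → chehhewikhda.
person = 1st person: zero marking, form stays chehhewikhda.
Apply vowel harmony: chehhewikhda → chehhewikhde.
Vowel deletion: no change.

chehhewikhde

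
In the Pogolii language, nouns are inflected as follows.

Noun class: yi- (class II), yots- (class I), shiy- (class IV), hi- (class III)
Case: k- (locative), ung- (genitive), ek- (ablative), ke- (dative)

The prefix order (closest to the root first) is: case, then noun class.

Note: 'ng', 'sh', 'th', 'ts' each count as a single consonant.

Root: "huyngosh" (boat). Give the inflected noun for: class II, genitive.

yiunghuyngosh

Attach case genitive ung- → unghuyngosh.
Attach noun class class II yi- → yiunghuyngosh.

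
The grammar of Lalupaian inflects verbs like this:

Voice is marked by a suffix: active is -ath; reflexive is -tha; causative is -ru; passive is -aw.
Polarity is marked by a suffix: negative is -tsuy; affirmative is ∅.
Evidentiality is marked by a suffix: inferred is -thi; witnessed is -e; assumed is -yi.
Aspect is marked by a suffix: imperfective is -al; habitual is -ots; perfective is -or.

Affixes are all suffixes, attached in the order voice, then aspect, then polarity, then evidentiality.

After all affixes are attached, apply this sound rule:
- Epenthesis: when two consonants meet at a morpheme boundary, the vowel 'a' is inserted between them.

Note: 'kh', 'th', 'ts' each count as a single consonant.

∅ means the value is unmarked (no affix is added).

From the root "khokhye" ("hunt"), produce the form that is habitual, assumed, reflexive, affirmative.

Attach voice reflexive -tha → khokhyetha.
Attach aspect habitual -ots → khokhyethaots.
polarity = affirmative: zero marking, form stays khokhyethaots.
Attach evidentiality assumed -yi → khokhyethaotsyi.
Apply epenthesis: khokhyethaotsyi → khokhyethaotsayi.

khokhyethaotsayi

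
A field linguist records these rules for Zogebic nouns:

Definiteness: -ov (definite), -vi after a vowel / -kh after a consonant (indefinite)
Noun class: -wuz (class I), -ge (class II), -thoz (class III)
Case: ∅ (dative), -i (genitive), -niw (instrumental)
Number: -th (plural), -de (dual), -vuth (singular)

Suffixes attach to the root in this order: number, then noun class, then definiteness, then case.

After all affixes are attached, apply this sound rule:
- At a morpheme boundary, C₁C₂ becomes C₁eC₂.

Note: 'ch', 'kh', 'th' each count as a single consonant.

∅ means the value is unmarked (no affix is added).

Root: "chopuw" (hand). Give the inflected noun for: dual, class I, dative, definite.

chopuwedewuzov

Attach number dual -de → chopuwde.
Attach noun class class I -wuz → chopuwdewuz.
Attach definiteness definite -ov → chopuwdewuzov.
case = dative: zero marking, form stays chopuwdewuzov.
Apply epenthesis: chopuwdewuzov → chopuwedewuzov.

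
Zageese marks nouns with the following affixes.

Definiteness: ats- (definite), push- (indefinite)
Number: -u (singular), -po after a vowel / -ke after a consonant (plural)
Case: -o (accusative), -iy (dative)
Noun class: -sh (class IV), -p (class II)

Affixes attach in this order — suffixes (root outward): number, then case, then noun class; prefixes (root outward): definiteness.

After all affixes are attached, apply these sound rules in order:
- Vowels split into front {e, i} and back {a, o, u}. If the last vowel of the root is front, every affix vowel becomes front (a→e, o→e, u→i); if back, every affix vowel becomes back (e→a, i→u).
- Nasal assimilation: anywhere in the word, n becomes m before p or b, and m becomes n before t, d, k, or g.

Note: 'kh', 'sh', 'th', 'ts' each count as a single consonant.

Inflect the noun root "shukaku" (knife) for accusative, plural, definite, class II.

atsshukakupoop

Attach number plural -po (after vowel 'u') → shukakupo.
Attach case accusative -o → shukakupoo.
Attach definiteness definite ats- → atsshukakupoo.
Attach noun class class II -p → atsshukakupoop.
Vowel harmony: no change.
Nasal assimilation: no change.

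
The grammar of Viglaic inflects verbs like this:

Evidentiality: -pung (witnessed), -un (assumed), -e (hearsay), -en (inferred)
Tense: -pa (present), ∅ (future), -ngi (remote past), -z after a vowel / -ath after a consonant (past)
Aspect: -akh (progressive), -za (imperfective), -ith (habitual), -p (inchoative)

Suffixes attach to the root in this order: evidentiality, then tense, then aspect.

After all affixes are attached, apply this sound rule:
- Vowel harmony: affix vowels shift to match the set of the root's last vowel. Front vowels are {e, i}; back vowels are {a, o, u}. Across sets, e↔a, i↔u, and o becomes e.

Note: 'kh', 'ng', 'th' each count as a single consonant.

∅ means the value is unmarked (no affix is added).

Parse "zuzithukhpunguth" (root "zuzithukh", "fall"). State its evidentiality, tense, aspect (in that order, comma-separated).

witnessed, future, habitual

Segment: zuzithukh-pung-ith.
evidentiality: -pung → witnessed.
tense: ∅ → future.
aspect: -ith → habitual.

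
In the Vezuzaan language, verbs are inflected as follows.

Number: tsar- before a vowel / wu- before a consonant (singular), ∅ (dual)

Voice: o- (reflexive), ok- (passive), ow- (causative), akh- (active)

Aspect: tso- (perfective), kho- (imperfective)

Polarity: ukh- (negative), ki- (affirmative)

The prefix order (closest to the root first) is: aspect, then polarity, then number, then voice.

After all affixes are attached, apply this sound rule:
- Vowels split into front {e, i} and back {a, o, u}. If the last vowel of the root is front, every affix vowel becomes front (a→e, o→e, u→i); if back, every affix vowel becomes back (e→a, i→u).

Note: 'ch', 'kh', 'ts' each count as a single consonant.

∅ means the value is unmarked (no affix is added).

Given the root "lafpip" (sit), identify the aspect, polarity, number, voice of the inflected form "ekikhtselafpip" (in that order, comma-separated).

perfective, negative, dual, passive

Segment: ok-ukh-tso-lafpip.
aspect: tso- → perfective.
polarity: ukh- → negative.
number: ∅ → dual.
voice: ok- → passive.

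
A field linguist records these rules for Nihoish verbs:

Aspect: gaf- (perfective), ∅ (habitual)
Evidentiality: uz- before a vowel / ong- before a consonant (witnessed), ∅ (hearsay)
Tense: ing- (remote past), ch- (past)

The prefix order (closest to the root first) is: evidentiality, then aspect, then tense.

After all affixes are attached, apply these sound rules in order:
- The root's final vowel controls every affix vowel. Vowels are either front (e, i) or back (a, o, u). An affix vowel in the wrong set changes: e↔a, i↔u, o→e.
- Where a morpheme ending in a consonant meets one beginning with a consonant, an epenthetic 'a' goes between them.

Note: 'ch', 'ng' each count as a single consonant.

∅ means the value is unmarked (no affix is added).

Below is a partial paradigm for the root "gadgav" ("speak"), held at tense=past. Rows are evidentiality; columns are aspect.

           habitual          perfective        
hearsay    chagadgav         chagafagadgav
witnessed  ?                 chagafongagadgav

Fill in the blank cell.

chongagadgav

Attach evidentiality witnessed ong- (before consonant 'g') → onggadgav.
aspect = habitual: zero marking, form stays onggadgav.
Attach tense past ch- → chonggadgav.
Vowel harmony: no change.
Apply epenthesis: chonggadgav → chongagadgav.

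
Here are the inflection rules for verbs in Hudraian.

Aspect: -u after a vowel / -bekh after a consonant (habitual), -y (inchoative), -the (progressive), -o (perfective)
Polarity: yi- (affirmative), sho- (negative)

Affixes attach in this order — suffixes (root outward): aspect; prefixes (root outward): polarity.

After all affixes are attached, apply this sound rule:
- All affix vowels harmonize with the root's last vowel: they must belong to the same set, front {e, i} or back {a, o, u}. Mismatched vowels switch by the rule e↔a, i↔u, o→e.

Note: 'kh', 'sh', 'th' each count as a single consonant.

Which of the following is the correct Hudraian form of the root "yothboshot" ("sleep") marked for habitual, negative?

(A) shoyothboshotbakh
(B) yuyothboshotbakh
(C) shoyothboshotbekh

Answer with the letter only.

Attach polarity negative sho- → shoyothboshot.
Attach aspect habitual -bekh (after consonant 't') → shoyothboshotbekh.
Apply vowel harmony: shoyothboshotbekh → shoyothboshotbakh.
So the correct form is shoyothboshotbakh, option (A).
(B) yuyothboshotbakh is wrong: it uses affirmative instead of negative for polarity.
(C) shoyothboshotbekh is wrong: it fails to apply the sound rule(s).

A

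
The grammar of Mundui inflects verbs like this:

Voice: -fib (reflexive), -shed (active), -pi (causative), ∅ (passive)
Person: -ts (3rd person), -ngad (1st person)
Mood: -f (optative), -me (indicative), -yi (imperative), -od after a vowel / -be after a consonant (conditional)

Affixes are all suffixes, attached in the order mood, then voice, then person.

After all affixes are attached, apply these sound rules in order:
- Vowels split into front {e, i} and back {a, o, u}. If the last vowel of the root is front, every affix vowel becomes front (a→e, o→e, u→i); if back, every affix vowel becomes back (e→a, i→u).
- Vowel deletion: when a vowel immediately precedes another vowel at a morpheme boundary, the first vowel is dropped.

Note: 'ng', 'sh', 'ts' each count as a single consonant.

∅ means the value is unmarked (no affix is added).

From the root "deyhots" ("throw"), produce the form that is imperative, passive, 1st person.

Attach mood imperative -yi → deyhotsyi.
voice = passive: zero marking, form stays deyhotsyi.
Attach person 1st person -ngad → deyhotsyingad.
Apply vowel harmony: deyhotsyingad → deyhotsyungad.
Vowel deletion: no change.

deyhotsyungad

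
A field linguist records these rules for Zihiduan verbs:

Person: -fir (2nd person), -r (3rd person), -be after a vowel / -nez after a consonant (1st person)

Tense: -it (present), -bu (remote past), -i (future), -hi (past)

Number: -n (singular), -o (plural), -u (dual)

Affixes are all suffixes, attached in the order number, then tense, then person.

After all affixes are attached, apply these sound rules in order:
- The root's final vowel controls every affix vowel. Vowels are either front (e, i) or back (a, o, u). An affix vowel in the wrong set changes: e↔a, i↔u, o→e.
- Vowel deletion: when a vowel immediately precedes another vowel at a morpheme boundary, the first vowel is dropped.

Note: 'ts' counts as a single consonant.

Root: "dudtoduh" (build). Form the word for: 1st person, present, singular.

dudtoduhnutnaz

Attach number singular -n → dudtoduhn.
Attach tense present -it → dudtoduhnit.
Attach person 1st person -nez (after consonant 't') → dudtoduhnitnez.
Apply vowel harmony: dudtoduhnitnez → dudtoduhnutnaz.
Vowel deletion: no change.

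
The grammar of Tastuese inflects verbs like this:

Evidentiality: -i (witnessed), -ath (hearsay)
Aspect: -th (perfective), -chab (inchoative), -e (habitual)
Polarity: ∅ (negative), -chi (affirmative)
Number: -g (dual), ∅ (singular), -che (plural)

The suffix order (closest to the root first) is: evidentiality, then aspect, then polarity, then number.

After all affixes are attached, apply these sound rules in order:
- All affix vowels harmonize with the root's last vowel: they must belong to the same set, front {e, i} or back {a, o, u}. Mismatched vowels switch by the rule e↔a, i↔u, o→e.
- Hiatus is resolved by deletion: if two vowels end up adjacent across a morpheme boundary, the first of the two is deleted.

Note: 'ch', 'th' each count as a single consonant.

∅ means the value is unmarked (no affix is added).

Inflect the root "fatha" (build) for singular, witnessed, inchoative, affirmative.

Attach evidentiality witnessed -i → fathai.
Attach aspect inchoative -chab → fathaichab.
Attach polarity affirmative -chi → fathaichabchi.
number = singular: zero marking, form stays fathaichabchi.
Apply vowel harmony: fathaichabchi → fathauchabchu.
Apply vowel deletion: fathauchabchu → fathuchabchu.

fathuchabchu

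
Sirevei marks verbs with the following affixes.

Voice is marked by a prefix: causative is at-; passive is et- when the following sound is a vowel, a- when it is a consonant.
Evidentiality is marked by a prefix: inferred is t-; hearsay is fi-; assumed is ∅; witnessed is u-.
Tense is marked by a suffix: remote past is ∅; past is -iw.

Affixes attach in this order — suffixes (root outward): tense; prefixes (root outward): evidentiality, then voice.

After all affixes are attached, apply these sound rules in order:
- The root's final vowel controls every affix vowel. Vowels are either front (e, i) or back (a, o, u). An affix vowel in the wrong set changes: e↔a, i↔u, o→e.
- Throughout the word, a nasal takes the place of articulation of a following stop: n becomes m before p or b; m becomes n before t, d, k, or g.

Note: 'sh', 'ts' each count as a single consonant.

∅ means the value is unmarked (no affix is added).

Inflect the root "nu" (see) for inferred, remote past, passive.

atnu

Attach evidentiality inferred t- → tnu.
tense = remote past: zero marking, form stays tnu.
Attach voice passive a- (before consonant 't') → atnu.
Vowel harmony: no change.
Nasal assimilation: no change.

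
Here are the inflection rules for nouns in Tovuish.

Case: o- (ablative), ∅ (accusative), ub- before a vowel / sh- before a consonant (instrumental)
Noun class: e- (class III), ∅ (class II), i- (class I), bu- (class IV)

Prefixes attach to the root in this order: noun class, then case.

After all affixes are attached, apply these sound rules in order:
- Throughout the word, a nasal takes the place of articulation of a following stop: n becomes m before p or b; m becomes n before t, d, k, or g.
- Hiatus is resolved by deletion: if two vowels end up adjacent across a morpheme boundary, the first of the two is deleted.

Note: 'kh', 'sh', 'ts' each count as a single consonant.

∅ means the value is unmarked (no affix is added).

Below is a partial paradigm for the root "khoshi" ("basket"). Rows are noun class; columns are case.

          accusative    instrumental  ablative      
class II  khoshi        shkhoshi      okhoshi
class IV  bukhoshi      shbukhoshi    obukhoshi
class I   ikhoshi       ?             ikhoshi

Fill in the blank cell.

ubikhoshi

Attach noun class class I i- → ikhoshi.
Attach case instrumental ub- (before vowel 'i') → ubikhoshi.
Nasal assimilation: no change.
Vowel deletion: no change.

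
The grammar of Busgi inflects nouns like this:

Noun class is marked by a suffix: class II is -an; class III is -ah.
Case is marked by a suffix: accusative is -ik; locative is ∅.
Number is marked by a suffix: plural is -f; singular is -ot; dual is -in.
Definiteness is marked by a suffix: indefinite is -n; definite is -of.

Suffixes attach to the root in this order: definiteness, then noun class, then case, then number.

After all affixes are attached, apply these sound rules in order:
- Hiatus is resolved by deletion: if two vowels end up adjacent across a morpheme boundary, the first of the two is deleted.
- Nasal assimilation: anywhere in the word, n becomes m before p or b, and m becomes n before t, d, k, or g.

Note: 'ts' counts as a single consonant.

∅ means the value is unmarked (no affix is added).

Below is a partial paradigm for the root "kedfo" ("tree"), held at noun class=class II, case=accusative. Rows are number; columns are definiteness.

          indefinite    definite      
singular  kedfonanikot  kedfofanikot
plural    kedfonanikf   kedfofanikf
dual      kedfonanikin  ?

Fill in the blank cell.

kedfofanikin

Attach definiteness definite -of → kedfoof.
Attach noun class class II -an → kedfoofan.
Attach case accusative -ik → kedfoofanik.
Attach number dual -in → kedfoofanikin.
Apply vowel deletion: kedfoofanikin → kedfofanikin.
Nasal assimilation: no change.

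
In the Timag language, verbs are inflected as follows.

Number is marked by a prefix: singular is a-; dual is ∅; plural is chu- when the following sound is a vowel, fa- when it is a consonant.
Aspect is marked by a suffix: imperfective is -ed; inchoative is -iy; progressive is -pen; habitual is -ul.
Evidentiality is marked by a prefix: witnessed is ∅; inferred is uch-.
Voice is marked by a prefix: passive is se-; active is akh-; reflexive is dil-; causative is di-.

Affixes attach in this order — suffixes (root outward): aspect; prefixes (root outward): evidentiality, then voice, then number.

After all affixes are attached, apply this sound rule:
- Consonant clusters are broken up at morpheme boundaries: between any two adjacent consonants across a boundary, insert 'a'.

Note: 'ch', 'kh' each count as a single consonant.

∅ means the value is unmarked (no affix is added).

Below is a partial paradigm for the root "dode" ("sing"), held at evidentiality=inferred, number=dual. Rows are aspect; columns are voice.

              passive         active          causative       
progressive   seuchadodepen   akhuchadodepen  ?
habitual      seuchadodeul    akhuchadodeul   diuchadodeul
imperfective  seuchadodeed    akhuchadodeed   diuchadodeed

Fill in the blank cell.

Attach evidentiality inferred uch- → uchdode.
Attach voice causative di- → diuchdode.
number = dual: zero marking, form stays diuchdode.
Attach aspect progressive -pen → diuchdodepen.
Apply epenthesis: diuchdodepen → diuchadodepen.

diuchadodepen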